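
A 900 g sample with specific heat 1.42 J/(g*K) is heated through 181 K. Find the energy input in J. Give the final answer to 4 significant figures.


Q = m * cp * dT
Q = 900 * 1.42 * 181
Q = 231300 J


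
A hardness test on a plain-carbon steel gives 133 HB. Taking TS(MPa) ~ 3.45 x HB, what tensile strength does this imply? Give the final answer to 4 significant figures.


TS (MPa) = 3.45 * HB
TS = 3.45 * 133
TS = 458.9 MPa


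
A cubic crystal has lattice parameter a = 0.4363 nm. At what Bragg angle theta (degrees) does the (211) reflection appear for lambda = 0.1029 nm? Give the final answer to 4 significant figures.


d = a / sqrt(h^2+k^2+l^2)
d = 0.4363 / sqrt(6) = 0.178119 nm
lambda = 2*d*sin(theta)  =>  sin(theta) = lambda / (2*d)
sin(theta) = 0.1029 / (2 * 0.178119) = 0.288852
theta = 16.79 deg


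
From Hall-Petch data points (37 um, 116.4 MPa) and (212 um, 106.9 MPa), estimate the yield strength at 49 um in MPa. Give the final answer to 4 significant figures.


sigma_y = sigma0 + k / sqrt(d)
1/sqrt(d1) = 1/sqrt(3.7e-05) = 164.399;  1/sqrt(d2) = 68.6803
k = (sigma1 - sigma2) / (1/sqrt(d1) - 1/sqrt(d2)) = (116.4 - 106.9) / (164.399 - 68.6803) = 0.0992491 MPa*m^0.5
sigma0 = sigma1 - k/sqrt(d1) = 116.4 - 0.0992491*164.399 = 100.084 MPa
sigma_y(d3) = 100.084 + 0.0992491 / sqrt(4.9e-05) = 114.3 MPa


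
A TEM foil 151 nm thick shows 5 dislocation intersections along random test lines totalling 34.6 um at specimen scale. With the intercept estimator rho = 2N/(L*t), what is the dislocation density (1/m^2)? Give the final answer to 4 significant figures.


rho = 2N / (L * t)
L = 34.6 um = 3.46e-05 m, t = 151 nm = 1.51e-07 m
rho = 2 * 5 / (3.46e-05 * 1.51e-07)
rho = 1.914e+12 1/m^2


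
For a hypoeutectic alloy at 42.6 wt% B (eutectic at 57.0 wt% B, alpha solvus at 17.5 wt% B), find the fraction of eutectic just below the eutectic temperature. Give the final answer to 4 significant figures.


f_primary = (C_e - C0) / (C_e - C_alpha_max)
f_primary = (57.0 - 42.6) / (57.0 - 17.5)
f_primary = 0.364557
f_eutectic = 1 - 0.364557 = 0.6354


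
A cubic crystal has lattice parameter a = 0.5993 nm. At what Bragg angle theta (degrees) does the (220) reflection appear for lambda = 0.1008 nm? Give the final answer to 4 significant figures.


d = a / sqrt(h^2+k^2+l^2)
d = 0.5993 / sqrt(8) = 0.211885 nm
lambda = 2*d*sin(theta)  =>  sin(theta) = lambda / (2*d)
sin(theta) = 0.1008 / (2 * 0.211885) = 0.237865
theta = 13.76 deg


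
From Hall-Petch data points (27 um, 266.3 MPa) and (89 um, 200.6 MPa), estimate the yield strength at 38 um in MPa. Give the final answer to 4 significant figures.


sigma_y = sigma0 + k / sqrt(d)
1/sqrt(d1) = 1/sqrt(2.7e-05) = 192.45;  1/sqrt(d2) = 106
k = (sigma1 - sigma2) / (1/sqrt(d1) - 1/sqrt(d2)) = (266.3 - 200.6) / (192.45 - 106) = 0.759974 MPa*m^0.5
sigma0 = sigma1 - k/sqrt(d1) = 266.3 - 0.759974*192.45 = 120.043 MPa
sigma_y(d3) = 120.043 + 0.759974 / sqrt(3.8e-05) = 243.3 MPa


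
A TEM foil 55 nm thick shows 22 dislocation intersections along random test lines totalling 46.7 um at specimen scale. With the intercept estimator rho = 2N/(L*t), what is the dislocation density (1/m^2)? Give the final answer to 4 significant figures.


rho = 2N / (L * t)
L = 46.7 um = 4.67e-05 m, t = 55 nm = 5.5e-08 m
rho = 2 * 22 / (4.67e-05 * 5.5e-08)
rho = 1.713e+13 1/m^2


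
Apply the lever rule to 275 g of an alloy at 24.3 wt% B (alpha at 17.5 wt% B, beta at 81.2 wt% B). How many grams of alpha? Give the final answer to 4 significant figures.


f_alpha = (C_beta - C0) / (C_beta - C_alpha)
f_alpha = (81.2 - 24.3) / (81.2 - 17.5) = 0.89325
m_alpha = f_alpha * m_total = 0.89325 * 275 = 245.6 g


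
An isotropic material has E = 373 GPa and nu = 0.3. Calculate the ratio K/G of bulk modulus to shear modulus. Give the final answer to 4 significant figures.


G = E / (2*(1+nu))
G = 373 / (2*(1+0.3)) = 143.462 GPa
K = E / (3*(1-2*nu))
K = 373 / (3*(1-2*0.3)) = 310.833 GPa
K/G = 310.833 / 143.462 = 2.167


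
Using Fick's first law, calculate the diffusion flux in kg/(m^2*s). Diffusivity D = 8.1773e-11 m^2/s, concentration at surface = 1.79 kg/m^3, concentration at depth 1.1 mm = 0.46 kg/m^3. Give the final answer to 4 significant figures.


J = -D * (dC/dx) = D * (C1 - C2) / dx
J = 8.1773e-11 * (1.79 - 0.46) / 1.1e-03
J = 9.887e-08 kg/(m^2*s)


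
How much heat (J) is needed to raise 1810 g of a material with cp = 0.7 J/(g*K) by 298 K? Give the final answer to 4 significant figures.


Q = m * cp * dT
Q = 1810 * 0.7 * 298
Q = 377600 J


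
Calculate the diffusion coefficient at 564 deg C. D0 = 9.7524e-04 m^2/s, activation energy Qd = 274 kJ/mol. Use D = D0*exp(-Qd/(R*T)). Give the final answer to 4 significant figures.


D = D0 * exp(-Qd / (R*T))
T = 837.15 K
D = 9.7524e-04 * exp(-274e3 / (8.314 * 837.15))
D = 7.799e-21 m^2/s


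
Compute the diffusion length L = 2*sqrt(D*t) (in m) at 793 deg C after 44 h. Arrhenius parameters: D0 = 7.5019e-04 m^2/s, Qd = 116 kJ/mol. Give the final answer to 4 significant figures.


Step 1: D = D0 * exp(-Qd/(R*T))
T = 1066.15 K
D = 7.5019e-04 * exp(-116e3 / (8.314 * 1066.15)) = 1.55488e-09 m^2/s
Step 2: L = 2*sqrt(D*t)
t = 44 h = 158400 s
L = 2*sqrt(1.55488e-09 * 158400) = 0.03139 m


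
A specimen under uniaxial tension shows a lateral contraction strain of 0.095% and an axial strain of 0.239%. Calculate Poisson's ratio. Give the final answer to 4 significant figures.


nu = -epsilon_lat / epsilon_axial
Lateral strain is contraction (negative), so using magnitudes:
nu = 0.095 / 0.239
nu = 0.3975


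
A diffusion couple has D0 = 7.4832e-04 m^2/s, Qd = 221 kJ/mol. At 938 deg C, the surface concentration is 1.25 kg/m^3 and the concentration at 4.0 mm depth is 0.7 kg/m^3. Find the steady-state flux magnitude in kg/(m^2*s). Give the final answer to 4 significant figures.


Step 1: D = D0 * exp(-Qd/(R*T))
T = 938 + 273.15 = 1211.15 K
D = 7.4832e-04 * exp(-221e3 / (8.314 * 1211.15)) = 2.20001e-13 m^2/s
Step 2: J = D * (C1 - C2) / dx
J = 2.20001e-13 * (1.25 - 0.7) / 4e-03
J = 3.025e-11 kg/(m^2*s)


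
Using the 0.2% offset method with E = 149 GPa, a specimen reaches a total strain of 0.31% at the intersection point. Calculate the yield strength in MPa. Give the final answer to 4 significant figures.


Offset strain = 0.002
Elastic strain at yield = total_strain - offset = 3.1e-03 - 0.002 = 1.1e-03
sigma_y = E * elastic_strain = 149000 * 1.1e-03
sigma_y = 163.9 MPa


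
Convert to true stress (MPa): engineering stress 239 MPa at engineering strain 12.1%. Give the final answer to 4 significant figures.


sigma_true = sigma_eng * (1 + epsilon_eng)
sigma_true = 239 * (1 + 0.121)
sigma_true = 267.9 MPa


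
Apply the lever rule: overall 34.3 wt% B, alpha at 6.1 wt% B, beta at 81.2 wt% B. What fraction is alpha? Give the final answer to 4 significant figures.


f_alpha = (C_beta - C0) / (C_beta - C_alpha)
f_alpha = (81.2 - 34.3) / (81.2 - 6.1)
f_alpha = 0.6245


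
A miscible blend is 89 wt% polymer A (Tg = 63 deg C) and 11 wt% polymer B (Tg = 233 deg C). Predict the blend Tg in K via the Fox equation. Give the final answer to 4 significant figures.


1/Tg = w1/Tg1 + w2/Tg2 (in Kelvin)
Tg1 = 336.15 K, Tg2 = 506.15 K
1/Tg = 0.89/336.15 + 0.11/506.15
Tg = 349 K


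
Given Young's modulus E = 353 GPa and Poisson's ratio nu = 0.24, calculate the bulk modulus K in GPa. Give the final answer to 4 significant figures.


K = E / (3*(1-2*nu))
K = 353 / (3*(1-2*0.24))
K = 226.3 GPa


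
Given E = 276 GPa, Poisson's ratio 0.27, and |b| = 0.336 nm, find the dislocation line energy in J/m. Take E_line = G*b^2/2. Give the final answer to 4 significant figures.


Step 1: G = E / (2*(1+nu))
G = 276 / (2*(1+0.27)) = 108.661 GPa = 1.08661e+11 Pa
Step 2: E_line = G*b^2/2
b = 0.336 nm = 3.36e-10 m
E_line = 0.5 * 1.08661e+11 * (3.36e-10)^2 = 6.134e-09 J/m


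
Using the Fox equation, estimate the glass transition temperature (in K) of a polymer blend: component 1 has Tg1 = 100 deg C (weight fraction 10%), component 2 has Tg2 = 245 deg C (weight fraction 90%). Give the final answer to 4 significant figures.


1/Tg = w1/Tg1 + w2/Tg2 (in Kelvin)
Tg1 = 373.15 K, Tg2 = 518.15 K
1/Tg = 0.1/373.15 + 0.9/518.15
Tg = 498.8 K


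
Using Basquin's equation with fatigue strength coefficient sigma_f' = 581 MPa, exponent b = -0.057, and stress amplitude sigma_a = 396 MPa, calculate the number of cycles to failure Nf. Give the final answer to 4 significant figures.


sigma_a = sigma_f' * (2*Nf)^b
2*Nf = (sigma_a / sigma_f')^(1/b)
2*Nf = (396 / 581)^(1/-0.057)
2*Nf = 833.141
Nf = 416.6 cycles


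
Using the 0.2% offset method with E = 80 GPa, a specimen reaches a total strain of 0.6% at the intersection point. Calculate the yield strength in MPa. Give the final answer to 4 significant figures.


Offset strain = 0.002
Elastic strain at yield = total_strain - offset = 6e-03 - 0.002 = 4e-03
sigma_y = E * elastic_strain = 80000 * 4e-03
sigma_y = 320 MPa


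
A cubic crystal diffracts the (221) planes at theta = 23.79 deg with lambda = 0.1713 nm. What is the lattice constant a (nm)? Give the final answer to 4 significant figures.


d = lambda / (2*sin(theta))
d = 0.1713 / (2*sin(23.79 deg))
d = 0.212328 nm
a = d * sqrt(h^2+k^2+l^2) = 0.212328 * sqrt(9)
a = 0.637 nm


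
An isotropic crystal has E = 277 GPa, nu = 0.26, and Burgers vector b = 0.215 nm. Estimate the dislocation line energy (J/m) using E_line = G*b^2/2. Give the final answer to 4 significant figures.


Step 1: G = E / (2*(1+nu))
G = 277 / (2*(1+0.26)) = 109.921 GPa = 1.09921e+11 Pa
Step 2: E_line = G*b^2/2
b = 0.215 nm = 2.15e-10 m
E_line = 0.5 * 1.09921e+11 * (2.15e-10)^2 = 2.541e-09 J/m


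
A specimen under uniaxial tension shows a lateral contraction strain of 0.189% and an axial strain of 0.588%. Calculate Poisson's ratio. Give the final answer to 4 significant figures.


nu = -epsilon_lat / epsilon_axial
Lateral strain is contraction (negative), so using magnitudes:
nu = 0.189 / 0.588
nu = 0.3214


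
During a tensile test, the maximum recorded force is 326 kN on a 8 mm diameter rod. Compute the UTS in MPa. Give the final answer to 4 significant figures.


A0 = pi*(d/2)^2 = pi*(8/2)^2 = 50.2655 mm^2
UTS = F_max / A0 = 326*1000 / 50.2655
UTS = 6486 MPa


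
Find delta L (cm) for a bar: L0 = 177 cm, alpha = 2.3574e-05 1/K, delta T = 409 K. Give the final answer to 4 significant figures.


dL = L0 * alpha * dT
dL = 177 * 2.3574e-05 * 409
dL = 1.707 cm


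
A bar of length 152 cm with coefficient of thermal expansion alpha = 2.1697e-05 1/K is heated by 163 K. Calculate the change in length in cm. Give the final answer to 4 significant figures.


dL = L0 * alpha * dT
dL = 152 * 2.1697e-05 * 163
dL = 0.5376 cm


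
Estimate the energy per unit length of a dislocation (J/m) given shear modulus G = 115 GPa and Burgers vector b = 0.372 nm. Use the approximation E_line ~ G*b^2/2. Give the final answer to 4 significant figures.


E = G*b^2/2
b = 0.372 nm = 3.72e-10 m
G = 115 GPa = 1.15e+11 Pa
E = 0.5 * 1.15e+11 * (3.72e-10)^2
E = 7.957e-09 J/m


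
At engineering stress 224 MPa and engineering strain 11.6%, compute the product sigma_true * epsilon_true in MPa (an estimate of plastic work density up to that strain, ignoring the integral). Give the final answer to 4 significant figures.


sigma_true = sigma_eng * (1 + epsilon_eng)
sigma_true = 224 * (1 + 0.116) = 249.984 MPa
epsilon_true = ln(1 + epsilon_eng)
epsilon_true = ln(1 + 0.116) = 0.109751
sigma_true * epsilon_true = 249.984 * 0.109751 = 27.44 MPa


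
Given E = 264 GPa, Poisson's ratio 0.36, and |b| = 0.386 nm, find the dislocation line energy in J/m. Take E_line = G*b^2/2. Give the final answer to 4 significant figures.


Step 1: G = E / (2*(1+nu))
G = 264 / (2*(1+0.36)) = 97.0588 GPa = 9.70588e+10 Pa
Step 2: E_line = G*b^2/2
b = 0.386 nm = 3.86e-10 m
E_line = 0.5 * 9.70588e+10 * (3.86e-10)^2 = 7.231e-09 J/m


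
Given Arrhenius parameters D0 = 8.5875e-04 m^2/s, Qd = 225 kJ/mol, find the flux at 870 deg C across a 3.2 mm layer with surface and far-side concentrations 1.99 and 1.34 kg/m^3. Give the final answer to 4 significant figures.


Step 1: D = D0 * exp(-Qd/(R*T))
T = 870 + 273.15 = 1143.15 K
D = 8.5875e-04 * exp(-225e3 / (8.314 * 1143.15)) = 4.49195e-14 m^2/s
Step 2: J = D * (C1 - C2) / dx
J = 4.49195e-14 * (1.99 - 1.34) / 3.2e-03
J = 9.124e-12 kg/(m^2*s)


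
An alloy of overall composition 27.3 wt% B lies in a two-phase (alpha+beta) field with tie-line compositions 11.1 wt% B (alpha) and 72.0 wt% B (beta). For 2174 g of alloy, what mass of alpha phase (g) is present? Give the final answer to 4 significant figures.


f_alpha = (C_beta - C0) / (C_beta - C_alpha)
f_alpha = (72.0 - 27.3) / (72.0 - 11.1) = 0.73399
m_alpha = f_alpha * m_total = 0.73399 * 2174 = 1596 g


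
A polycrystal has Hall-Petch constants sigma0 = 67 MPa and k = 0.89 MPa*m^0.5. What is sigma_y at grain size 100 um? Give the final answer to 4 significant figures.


sigma_y = sigma0 + k / sqrt(d)
d = 100 um = 1e-04 m
sigma_y = 67 + 0.89 / sqrt(1e-04)
sigma_y = 156 MPa


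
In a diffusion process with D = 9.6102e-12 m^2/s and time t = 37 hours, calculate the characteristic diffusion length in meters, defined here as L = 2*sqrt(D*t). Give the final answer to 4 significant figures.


t = 37 hr = 133200 s
Diffusion length = 2*sqrt(D*t)
= 2*sqrt(9.6102e-12 * 133200)
= 2.263e-03 m


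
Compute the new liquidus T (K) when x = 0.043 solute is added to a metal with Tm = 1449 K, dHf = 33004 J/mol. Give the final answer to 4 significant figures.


dT = R*Tm^2*x / dHf
dT = 8.314 * 1449^2 * 0.043 / 33004
dT = 22.743 K
T_new = 1449 - 22.743 = 1426 K


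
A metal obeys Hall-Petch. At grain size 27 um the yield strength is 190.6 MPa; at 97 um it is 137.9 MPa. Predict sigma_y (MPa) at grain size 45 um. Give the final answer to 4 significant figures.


sigma_y = sigma0 + k / sqrt(d)
1/sqrt(d1) = 1/sqrt(2.7e-05) = 192.45;  1/sqrt(d2) = 101.535
k = (sigma1 - sigma2) / (1/sqrt(d1) - 1/sqrt(d2)) = (190.6 - 137.9) / (192.45 - 101.535) = 0.579659 MPa*m^0.5
sigma0 = sigma1 - k/sqrt(d1) = 190.6 - 0.579659*192.45 = 79.0445 MPa
sigma_y(d3) = 79.0445 + 0.579659 / sqrt(4.5e-05) = 165.5 MPa


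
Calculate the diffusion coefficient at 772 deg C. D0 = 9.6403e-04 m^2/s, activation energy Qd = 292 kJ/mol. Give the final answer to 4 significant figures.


D = D0 * exp(-Qd / (R*T))
T = 1045.15 K
D = 9.6403e-04 * exp(-292e3 / (8.314 * 1045.15))
D = 2.454e-18 m^2/s


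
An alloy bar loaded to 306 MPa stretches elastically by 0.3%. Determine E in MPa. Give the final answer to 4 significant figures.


E = sigma / epsilon
epsilon = 0.3% = 3e-03
E = 306 / 3e-03
E = 102000 MPa


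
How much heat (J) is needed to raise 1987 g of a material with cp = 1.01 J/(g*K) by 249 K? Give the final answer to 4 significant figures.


Q = m * cp * dT
Q = 1987 * 1.01 * 249
Q = 499700 J


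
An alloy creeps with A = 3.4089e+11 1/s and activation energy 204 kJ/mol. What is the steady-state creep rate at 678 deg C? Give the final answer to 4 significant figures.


rate = A * exp(-Q / (R*T))
T = 678 + 273.15 = 951.15 K
rate = 3.4089e+11 * exp(-204e3 / (8.314 * 951.15))
rate = 2.133 1/s


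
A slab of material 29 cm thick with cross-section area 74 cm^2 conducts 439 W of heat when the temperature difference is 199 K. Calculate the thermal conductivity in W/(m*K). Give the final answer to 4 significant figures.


k = Q*L / (A*dT)
L = 0.29 m, A = 7.4e-03 m^2
k = 439 * 0.29 / (7.4e-03 * 199)
k = 86.45 W/(m*K)


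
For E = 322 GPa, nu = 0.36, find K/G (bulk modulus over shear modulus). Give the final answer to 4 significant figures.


G = E / (2*(1+nu))
G = 322 / (2*(1+0.36)) = 118.382 GPa
K = E / (3*(1-2*nu))
K = 322 / (3*(1-2*0.36)) = 383.333 GPa
K/G = 383.333 / 118.382 = 3.238


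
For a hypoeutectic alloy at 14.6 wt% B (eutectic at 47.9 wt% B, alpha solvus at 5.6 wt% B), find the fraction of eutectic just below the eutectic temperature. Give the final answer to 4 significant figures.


f_primary = (C_e - C0) / (C_e - C_alpha_max)
f_primary = (47.9 - 14.6) / (47.9 - 5.6)
f_primary = 0.787234
f_eutectic = 1 - 0.787234 = 0.2128


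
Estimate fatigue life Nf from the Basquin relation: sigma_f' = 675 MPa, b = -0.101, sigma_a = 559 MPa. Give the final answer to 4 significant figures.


sigma_a = sigma_f' * (2*Nf)^b
2*Nf = (sigma_a / sigma_f')^(1/b)
2*Nf = (559 / 675)^(1/-0.101)
2*Nf = 6.46862
Nf = 3.234 cycles


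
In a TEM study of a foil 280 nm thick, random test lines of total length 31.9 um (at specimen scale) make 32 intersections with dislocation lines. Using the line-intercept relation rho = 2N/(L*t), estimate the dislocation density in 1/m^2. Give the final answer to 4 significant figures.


rho = 2N / (L * t)
L = 31.9 um = 3.19e-05 m, t = 280 nm = 2.8e-07 m
rho = 2 * 32 / (3.19e-05 * 2.8e-07)
rho = 7.165e+12 1/m^2


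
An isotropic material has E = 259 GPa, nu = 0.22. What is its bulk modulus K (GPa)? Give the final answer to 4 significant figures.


K = E / (3*(1-2*nu))
K = 259 / (3*(1-2*0.22))
K = 154.2 GPa


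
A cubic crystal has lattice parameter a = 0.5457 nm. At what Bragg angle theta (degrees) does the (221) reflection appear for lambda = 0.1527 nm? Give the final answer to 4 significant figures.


d = a / sqrt(h^2+k^2+l^2)
d = 0.5457 / sqrt(9) = 0.1819 nm
lambda = 2*d*sin(theta)  =>  sin(theta) = lambda / (2*d)
sin(theta) = 0.1527 / (2 * 0.1819) = 0.419736
theta = 24.82 deg


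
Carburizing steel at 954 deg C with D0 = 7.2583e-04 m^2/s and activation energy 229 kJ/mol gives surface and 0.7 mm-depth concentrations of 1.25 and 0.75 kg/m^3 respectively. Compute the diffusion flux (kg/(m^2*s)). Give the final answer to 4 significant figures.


Step 1: D = D0 * exp(-Qd/(R*T))
T = 954 + 273.15 = 1227.15 K
D = 7.2583e-04 * exp(-229e3 / (8.314 * 1227.15)) = 1.29691e-13 m^2/s
Step 2: J = D * (C1 - C2) / dx
J = 1.29691e-13 * (1.25 - 0.75) / 7e-04
J = 9.264e-11 kg/(m^2*s)


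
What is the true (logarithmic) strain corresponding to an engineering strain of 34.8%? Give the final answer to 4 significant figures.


epsilon_true = ln(1 + epsilon_eng)
epsilon_true = ln(1 + 0.348)
epsilon_true = 0.2986


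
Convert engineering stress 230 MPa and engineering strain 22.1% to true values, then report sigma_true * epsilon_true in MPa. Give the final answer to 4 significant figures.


sigma_true = sigma_eng * (1 + epsilon_eng)
sigma_true = 230 * (1 + 0.221) = 280.83 MPa
epsilon_true = ln(1 + epsilon_eng)
epsilon_true = ln(1 + 0.221) = 0.19967
sigma_true * epsilon_true = 280.83 * 0.19967 = 56.07 MPa


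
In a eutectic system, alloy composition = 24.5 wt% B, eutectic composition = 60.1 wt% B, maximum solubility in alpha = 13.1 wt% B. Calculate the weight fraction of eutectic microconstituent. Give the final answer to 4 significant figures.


f_primary = (C_e - C0) / (C_e - C_alpha_max)
f_primary = (60.1 - 24.5) / (60.1 - 13.1)
f_primary = 0.757447
f_eutectic = 1 - 0.757447 = 0.2426


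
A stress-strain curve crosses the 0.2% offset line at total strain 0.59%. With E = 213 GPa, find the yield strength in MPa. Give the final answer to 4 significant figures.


Offset strain = 0.002
Elastic strain at yield = total_strain - offset = 5.9e-03 - 0.002 = 3.9e-03
sigma_y = E * elastic_strain = 213000 * 3.9e-03
sigma_y = 830.7 MPa


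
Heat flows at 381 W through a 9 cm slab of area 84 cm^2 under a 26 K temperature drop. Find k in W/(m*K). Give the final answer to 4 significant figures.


k = Q*L / (A*dT)
L = 0.09 m, A = 8.4e-03 m^2
k = 381 * 0.09 / (8.4e-03 * 26)
k = 157 W/(m*K)


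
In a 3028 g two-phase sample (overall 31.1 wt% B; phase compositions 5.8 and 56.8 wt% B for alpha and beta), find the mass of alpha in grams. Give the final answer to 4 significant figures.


f_alpha = (C_beta - C0) / (C_beta - C_alpha)
f_alpha = (56.8 - 31.1) / (56.8 - 5.8) = 0.503922
m_alpha = f_alpha * m_total = 0.503922 * 3028 = 1526 g


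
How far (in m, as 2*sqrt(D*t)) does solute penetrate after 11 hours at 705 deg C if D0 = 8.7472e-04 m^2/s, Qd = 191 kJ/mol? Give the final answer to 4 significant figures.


Step 1: D = D0 * exp(-Qd/(R*T))
T = 978.15 K
D = 8.7472e-04 * exp(-191e3 / (8.314 * 978.15)) = 5.51851e-14 m^2/s
Step 2: L = 2*sqrt(D*t)
t = 11 h = 39600 s
L = 2*sqrt(5.51851e-14 * 39600) = 9.349e-05 m


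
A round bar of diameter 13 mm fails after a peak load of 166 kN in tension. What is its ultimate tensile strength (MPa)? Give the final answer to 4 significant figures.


A0 = pi*(d/2)^2 = pi*(13/2)^2 = 132.732 mm^2
UTS = F_max / A0 = 166*1000 / 132.732
UTS = 1251 MPa


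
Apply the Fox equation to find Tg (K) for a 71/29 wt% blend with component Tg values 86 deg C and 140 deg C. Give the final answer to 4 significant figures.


1/Tg = w1/Tg1 + w2/Tg2 (in Kelvin)
Tg1 = 359.15 K, Tg2 = 413.15 K
1/Tg = 0.71/359.15 + 0.29/413.15
Tg = 373.3 K


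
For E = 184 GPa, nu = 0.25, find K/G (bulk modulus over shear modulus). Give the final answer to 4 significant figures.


G = E / (2*(1+nu))
G = 184 / (2*(1+0.25)) = 73.6 GPa
K = E / (3*(1-2*nu))
K = 184 / (3*(1-2*0.25)) = 122.667 GPa
K/G = 122.667 / 73.6 = 1.667


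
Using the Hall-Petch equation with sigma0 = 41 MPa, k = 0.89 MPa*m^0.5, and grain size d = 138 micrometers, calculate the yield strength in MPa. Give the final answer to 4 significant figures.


sigma_y = sigma0 + k / sqrt(d)
d = 138 um = 1.38e-04 m
sigma_y = 41 + 0.89 / sqrt(1.38e-04)
sigma_y = 116.8 MPa


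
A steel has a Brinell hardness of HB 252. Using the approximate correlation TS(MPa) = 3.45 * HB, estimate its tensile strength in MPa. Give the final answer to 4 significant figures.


TS (MPa) = 3.45 * HB
TS = 3.45 * 252
TS = 869.4 MPa


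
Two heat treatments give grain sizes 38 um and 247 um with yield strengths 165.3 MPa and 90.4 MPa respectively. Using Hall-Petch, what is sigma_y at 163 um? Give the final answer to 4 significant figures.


sigma_y = sigma0 + k / sqrt(d)
1/sqrt(d1) = 1/sqrt(3.8e-05) = 162.221;  1/sqrt(d2) = 63.6285
k = (sigma1 - sigma2) / (1/sqrt(d1) - 1/sqrt(d2)) = (165.3 - 90.4) / (162.221 - 63.6285) = 0.759689 MPa*m^0.5
sigma0 = sigma1 - k/sqrt(d1) = 165.3 - 0.759689*162.221 = 42.0621 MPa
sigma_y(d3) = 42.0621 + 0.759689 / sqrt(1.63e-04) = 101.6 MPa


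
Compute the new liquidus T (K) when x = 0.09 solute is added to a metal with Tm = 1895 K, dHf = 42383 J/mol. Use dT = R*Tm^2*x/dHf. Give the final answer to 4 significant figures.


dT = R*Tm^2*x / dHf
dT = 8.314 * 1895^2 * 0.09 / 42383
dT = 63.3985 K
T_new = 1895 - 63.3985 = 1832 K


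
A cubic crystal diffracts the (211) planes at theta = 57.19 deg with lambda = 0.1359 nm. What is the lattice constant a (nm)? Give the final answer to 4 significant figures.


d = lambda / (2*sin(theta))
d = 0.1359 / (2*sin(57.19 deg))
d = 0.0808474 nm
a = d * sqrt(h^2+k^2+l^2) = 0.0808474 * sqrt(6)
a = 0.198 nm


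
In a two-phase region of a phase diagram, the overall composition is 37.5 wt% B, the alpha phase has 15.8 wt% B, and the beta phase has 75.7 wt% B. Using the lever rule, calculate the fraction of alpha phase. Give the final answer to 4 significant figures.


f_alpha = (C_beta - C0) / (C_beta - C_alpha)
f_alpha = (75.7 - 37.5) / (75.7 - 15.8)
f_alpha = 0.6377


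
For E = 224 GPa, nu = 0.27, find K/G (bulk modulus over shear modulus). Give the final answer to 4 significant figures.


G = E / (2*(1+nu))
G = 224 / (2*(1+0.27)) = 88.189 GPa
K = E / (3*(1-2*nu))
K = 224 / (3*(1-2*0.27)) = 162.319 GPa
K/G = 162.319 / 88.189 = 1.841


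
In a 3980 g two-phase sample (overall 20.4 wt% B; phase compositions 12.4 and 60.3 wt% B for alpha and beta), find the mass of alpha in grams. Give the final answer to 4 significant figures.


f_alpha = (C_beta - C0) / (C_beta - C_alpha)
f_alpha = (60.3 - 20.4) / (60.3 - 12.4) = 0.832985
m_alpha = f_alpha * m_total = 0.832985 * 3980 = 3315 g


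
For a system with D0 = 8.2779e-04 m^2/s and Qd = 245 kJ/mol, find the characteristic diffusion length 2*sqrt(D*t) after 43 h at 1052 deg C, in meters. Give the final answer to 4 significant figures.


Step 1: D = D0 * exp(-Qd/(R*T))
T = 1325.15 K
D = 8.2779e-04 * exp(-245e3 / (8.314 * 1325.15)) = 1.82047e-13 m^2/s
Step 2: L = 2*sqrt(D*t)
t = 43 h = 154800 s
L = 2*sqrt(1.82047e-13 * 154800) = 3.357e-04 m


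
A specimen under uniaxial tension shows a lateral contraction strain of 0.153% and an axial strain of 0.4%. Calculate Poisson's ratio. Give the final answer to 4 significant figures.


nu = -epsilon_lat / epsilon_axial
Lateral strain is contraction (negative), so using magnitudes:
nu = 0.153 / 0.4
nu = 0.3825


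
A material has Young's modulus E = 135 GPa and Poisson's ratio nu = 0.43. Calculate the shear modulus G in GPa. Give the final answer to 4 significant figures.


G = E / (2*(1+nu))
G = 135 / (2*(1+0.43))
G = 47.2 GPa


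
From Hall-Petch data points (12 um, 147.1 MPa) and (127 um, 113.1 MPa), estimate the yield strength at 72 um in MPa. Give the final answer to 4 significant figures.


sigma_y = sigma0 + k / sqrt(d)
1/sqrt(d1) = 1/sqrt(1.2e-05) = 288.675;  1/sqrt(d2) = 88.7357
k = (sigma1 - sigma2) / (1/sqrt(d1) - 1/sqrt(d2)) = (147.1 - 113.1) / (288.675 - 88.7357) = 0.170051 MPa*m^0.5
sigma0 = sigma1 - k/sqrt(d1) = 147.1 - 0.170051*288.675 = 98.0104 MPa
sigma_y(d3) = 98.0104 + 0.170051 / sqrt(7.2e-05) = 118.1 MPa


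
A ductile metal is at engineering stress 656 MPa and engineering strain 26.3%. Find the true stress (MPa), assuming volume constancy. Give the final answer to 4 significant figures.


sigma_true = sigma_eng * (1 + epsilon_eng)
sigma_true = 656 * (1 + 0.263)
sigma_true = 828.5 MPa


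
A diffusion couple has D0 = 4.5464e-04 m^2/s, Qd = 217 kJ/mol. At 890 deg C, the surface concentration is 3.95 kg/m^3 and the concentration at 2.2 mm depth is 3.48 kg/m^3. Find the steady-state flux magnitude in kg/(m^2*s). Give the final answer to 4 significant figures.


Step 1: D = D0 * exp(-Qd/(R*T))
T = 890 + 273.15 = 1163.15 K
D = 4.5464e-04 * exp(-217e3 / (8.314 * 1163.15)) = 8.17144e-14 m^2/s
Step 2: J = D * (C1 - C2) / dx
J = 8.17144e-14 * (3.95 - 3.48) / 2.2e-03
J = 1.746e-11 kg/(m^2*s)


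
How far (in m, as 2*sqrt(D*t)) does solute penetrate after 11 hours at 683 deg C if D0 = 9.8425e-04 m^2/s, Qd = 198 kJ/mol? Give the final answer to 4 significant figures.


Step 1: D = D0 * exp(-Qd/(R*T))
T = 956.15 K
D = 9.8425e-04 * exp(-198e3 / (8.314 * 956.15)) = 1.49948e-14 m^2/s
Step 2: L = 2*sqrt(D*t)
t = 11 h = 39600 s
L = 2*sqrt(1.49948e-14 * 39600) = 4.874e-05 m


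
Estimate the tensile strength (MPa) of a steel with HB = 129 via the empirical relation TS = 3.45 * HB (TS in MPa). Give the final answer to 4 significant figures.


TS (MPa) = 3.45 * HB
TS = 3.45 * 129
TS = 445.1 MPa


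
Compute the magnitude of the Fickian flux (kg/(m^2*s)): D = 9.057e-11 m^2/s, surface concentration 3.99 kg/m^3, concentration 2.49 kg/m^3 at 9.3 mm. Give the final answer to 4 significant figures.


J = -D * (dC/dx) = D * (C1 - C2) / dx
J = 9.057e-11 * (3.99 - 2.49) / 9.3e-03
J = 1.461e-08 kg/(m^2*s)


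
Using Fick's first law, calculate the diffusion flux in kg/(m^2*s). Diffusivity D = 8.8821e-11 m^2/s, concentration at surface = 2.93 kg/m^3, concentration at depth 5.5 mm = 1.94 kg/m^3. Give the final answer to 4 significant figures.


J = -D * (dC/dx) = D * (C1 - C2) / dx
J = 8.8821e-11 * (2.93 - 1.94) / 5.5e-03
J = 1.599e-08 kg/(m^2*s)


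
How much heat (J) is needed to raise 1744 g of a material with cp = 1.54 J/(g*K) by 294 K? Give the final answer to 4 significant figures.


Q = m * cp * dT
Q = 1744 * 1.54 * 294
Q = 789600 J


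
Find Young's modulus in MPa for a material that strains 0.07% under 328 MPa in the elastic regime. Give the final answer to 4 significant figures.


E = sigma / epsilon
epsilon = 0.07% = 7e-04
E = 328 / 7e-04
E = 468600 MPa


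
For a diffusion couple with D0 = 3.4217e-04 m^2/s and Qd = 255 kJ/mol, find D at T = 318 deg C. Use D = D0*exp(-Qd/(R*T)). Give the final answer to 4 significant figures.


D = D0 * exp(-Qd / (R*T))
T = 591.15 K
D = 3.4217e-04 * exp(-255e3 / (8.314 * 591.15))
D = 1.003e-26 m^2/s


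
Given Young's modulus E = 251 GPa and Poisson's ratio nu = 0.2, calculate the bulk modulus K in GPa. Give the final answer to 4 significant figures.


K = E / (3*(1-2*nu))
K = 251 / (3*(1-2*0.2))
K = 139.4 GPa


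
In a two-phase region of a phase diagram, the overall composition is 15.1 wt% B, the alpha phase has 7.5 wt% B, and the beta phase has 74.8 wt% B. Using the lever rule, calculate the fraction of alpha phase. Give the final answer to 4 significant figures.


f_alpha = (C_beta - C0) / (C_beta - C_alpha)
f_alpha = (74.8 - 15.1) / (74.8 - 7.5)
f_alpha = 0.8871


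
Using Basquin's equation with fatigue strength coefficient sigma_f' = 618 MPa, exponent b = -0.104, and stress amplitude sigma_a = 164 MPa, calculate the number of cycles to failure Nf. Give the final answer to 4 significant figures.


sigma_a = sigma_f' * (2*Nf)^b
2*Nf = (sigma_a / sigma_f')^(1/b)
2*Nf = (164 / 618)^(1/-0.104)
2*Nf = 346619
Nf = 173300 cycles


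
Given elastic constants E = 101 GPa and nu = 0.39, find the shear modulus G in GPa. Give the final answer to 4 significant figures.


G = E / (2*(1+nu))
G = 101 / (2*(1+0.39))
G = 36.33 GPa


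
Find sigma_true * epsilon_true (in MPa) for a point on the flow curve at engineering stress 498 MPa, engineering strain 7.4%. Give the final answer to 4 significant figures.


sigma_true = sigma_eng * (1 + epsilon_eng)
sigma_true = 498 * (1 + 0.074) = 534.852 MPa
epsilon_true = ln(1 + epsilon_eng)
epsilon_true = ln(1 + 0.074) = 0.07139
sigma_true * epsilon_true = 534.852 * 0.07139 = 38.18 MPa


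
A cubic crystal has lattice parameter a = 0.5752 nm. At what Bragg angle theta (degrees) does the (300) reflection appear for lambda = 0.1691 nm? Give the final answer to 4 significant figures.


d = a / sqrt(h^2+k^2+l^2)
d = 0.5752 / sqrt(9) = 0.191733 nm
lambda = 2*d*sin(theta)  =>  sin(theta) = lambda / (2*d)
sin(theta) = 0.1691 / (2 * 0.191733) = 0.440977
theta = 26.17 deg


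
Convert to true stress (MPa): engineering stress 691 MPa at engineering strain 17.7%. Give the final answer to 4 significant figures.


sigma_true = sigma_eng * (1 + epsilon_eng)
sigma_true = 691 * (1 + 0.177)
sigma_true = 813.3 MPa


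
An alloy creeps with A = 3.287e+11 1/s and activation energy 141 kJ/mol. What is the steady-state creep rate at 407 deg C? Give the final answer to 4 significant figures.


rate = A * exp(-Q / (R*T))
T = 407 + 273.15 = 680.15 K
rate = 3.287e+11 * exp(-141e3 / (8.314 * 680.15))
rate = 4.873 1/s


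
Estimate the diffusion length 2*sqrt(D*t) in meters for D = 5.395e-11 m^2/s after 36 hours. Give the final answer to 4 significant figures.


t = 36 hr = 129600 s
Diffusion length = 2*sqrt(D*t)
= 2*sqrt(5.395e-11 * 129600)
= 5.288e-03 m


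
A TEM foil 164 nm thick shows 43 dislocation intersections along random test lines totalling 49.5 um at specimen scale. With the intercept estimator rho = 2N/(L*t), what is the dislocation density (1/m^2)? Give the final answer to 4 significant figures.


rho = 2N / (L * t)
L = 49.5 um = 4.95e-05 m, t = 164 nm = 1.64e-07 m
rho = 2 * 43 / (4.95e-05 * 1.64e-07)
rho = 1.059e+13 1/m^2


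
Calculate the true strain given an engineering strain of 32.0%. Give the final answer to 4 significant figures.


epsilon_true = ln(1 + epsilon_eng)
epsilon_true = ln(1 + 0.32)
epsilon_true = 0.2776


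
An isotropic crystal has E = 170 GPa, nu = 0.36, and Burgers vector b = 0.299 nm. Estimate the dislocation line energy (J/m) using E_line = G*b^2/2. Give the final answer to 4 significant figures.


Step 1: G = E / (2*(1+nu))
G = 170 / (2*(1+0.36)) = 62.5 GPa = 6.25e+10 Pa
Step 2: E_line = G*b^2/2
b = 0.299 nm = 2.99e-10 m
E_line = 0.5 * 6.25e+10 * (2.99e-10)^2 = 2.794e-09 J/m


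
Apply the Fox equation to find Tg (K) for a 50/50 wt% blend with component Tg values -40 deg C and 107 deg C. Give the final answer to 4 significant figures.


1/Tg = w1/Tg1 + w2/Tg2 (in Kelvin)
Tg1 = 233.15 K, Tg2 = 380.15 K
1/Tg = 0.5/233.15 + 0.5/380.15
Tg = 289 K


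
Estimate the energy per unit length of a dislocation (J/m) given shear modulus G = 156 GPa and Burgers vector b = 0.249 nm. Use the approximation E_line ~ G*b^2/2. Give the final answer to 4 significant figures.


E = G*b^2/2
b = 0.249 nm = 2.49e-10 m
G = 156 GPa = 1.56e+11 Pa
E = 0.5 * 1.56e+11 * (2.49e-10)^2
E = 4.836e-09 J/m


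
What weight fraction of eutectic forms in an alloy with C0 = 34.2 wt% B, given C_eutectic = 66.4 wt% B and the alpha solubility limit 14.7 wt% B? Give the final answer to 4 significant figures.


f_primary = (C_e - C0) / (C_e - C_alpha_max)
f_primary = (66.4 - 34.2) / (66.4 - 14.7)
f_primary = 0.622824
f_eutectic = 1 - 0.622824 = 0.3772


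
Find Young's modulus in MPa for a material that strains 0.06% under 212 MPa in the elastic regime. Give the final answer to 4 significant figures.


E = sigma / epsilon
epsilon = 0.06% = 6e-04
E = 212 / 6e-04
E = 353300 MPa


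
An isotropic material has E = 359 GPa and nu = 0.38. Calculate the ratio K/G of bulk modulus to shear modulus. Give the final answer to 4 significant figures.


G = E / (2*(1+nu))
G = 359 / (2*(1+0.38)) = 130.072 GPa
K = E / (3*(1-2*nu))
K = 359 / (3*(1-2*0.38)) = 498.611 GPa
K/G = 498.611 / 130.072 = 3.833


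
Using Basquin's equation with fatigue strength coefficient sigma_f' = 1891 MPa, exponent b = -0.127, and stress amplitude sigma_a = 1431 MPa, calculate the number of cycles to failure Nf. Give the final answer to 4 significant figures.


sigma_a = sigma_f' * (2*Nf)^b
2*Nf = (sigma_a / sigma_f')^(1/b)
2*Nf = (1431 / 1891)^(1/-0.127)
2*Nf = 8.97769
Nf = 4.489 cycles


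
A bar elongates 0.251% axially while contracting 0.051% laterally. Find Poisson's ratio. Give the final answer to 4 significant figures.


nu = -epsilon_lat / epsilon_axial
Lateral strain is contraction (negative), so using magnitudes:
nu = 0.051 / 0.251
nu = 0.2032


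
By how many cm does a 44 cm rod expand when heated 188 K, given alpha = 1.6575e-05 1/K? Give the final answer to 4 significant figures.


dL = L0 * alpha * dT
dL = 44 * 1.6575e-05 * 188
dL = 0.1371 cm


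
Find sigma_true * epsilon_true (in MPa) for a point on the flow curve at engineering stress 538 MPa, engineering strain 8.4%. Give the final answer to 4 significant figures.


sigma_true = sigma_eng * (1 + epsilon_eng)
sigma_true = 538 * (1 + 0.084) = 583.192 MPa
epsilon_true = ln(1 + epsilon_eng)
epsilon_true = ln(1 + 0.084) = 0.0806579
sigma_true * epsilon_true = 583.192 * 0.0806579 = 47.04 MPa


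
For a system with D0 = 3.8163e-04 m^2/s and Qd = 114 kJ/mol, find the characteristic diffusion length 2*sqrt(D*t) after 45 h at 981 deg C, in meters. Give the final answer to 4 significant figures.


Step 1: D = D0 * exp(-Qd/(R*T))
T = 1254.15 K
D = 3.8163e-04 * exp(-114e3 / (8.314 * 1254.15)) = 6.81452e-09 m^2/s
Step 2: L = 2*sqrt(D*t)
t = 45 h = 162000 s
L = 2*sqrt(6.81452e-09 * 162000) = 0.06645 m


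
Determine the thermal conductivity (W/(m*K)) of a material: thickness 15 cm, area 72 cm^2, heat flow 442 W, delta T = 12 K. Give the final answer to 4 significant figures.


k = Q*L / (A*dT)
L = 0.15 m, A = 7.2e-03 m^2
k = 442 * 0.15 / (7.2e-03 * 12)
k = 767.4 W/(m*K)


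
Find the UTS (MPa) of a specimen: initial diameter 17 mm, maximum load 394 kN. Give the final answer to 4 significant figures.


A0 = pi*(d/2)^2 = pi*(17/2)^2 = 226.98 mm^2
UTS = F_max / A0 = 394*1000 / 226.98
UTS = 1736 MPa


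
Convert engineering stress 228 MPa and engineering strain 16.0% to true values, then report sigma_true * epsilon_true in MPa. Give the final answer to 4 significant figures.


sigma_true = sigma_eng * (1 + epsilon_eng)
sigma_true = 228 * (1 + 0.16) = 264.48 MPa
epsilon_true = ln(1 + epsilon_eng)
epsilon_true = ln(1 + 0.16) = 0.14842
sigma_true * epsilon_true = 264.48 * 0.14842 = 39.25 MPa


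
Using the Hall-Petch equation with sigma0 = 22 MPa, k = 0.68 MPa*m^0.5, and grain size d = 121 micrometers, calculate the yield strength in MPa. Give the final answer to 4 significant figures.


sigma_y = sigma0 + k / sqrt(d)
d = 121 um = 1.21e-04 m
sigma_y = 22 + 0.68 / sqrt(1.21e-04)
sigma_y = 83.82 MPa


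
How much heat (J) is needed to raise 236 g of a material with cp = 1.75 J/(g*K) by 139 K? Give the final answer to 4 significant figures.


Q = m * cp * dT
Q = 236 * 1.75 * 139
Q = 57410 J


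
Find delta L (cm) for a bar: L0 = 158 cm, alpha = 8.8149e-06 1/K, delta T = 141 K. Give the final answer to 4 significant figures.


dL = L0 * alpha * dT
dL = 158 * 8.8149e-06 * 141
dL = 0.1964 cm


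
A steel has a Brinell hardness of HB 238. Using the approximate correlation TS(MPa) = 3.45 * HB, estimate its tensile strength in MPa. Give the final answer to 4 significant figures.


TS (MPa) = 3.45 * HB
TS = 3.45 * 238
TS = 821.1 MPa


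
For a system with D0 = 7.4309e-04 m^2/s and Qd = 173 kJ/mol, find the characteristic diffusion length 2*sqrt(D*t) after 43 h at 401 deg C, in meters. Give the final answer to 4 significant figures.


Step 1: D = D0 * exp(-Qd/(R*T))
T = 674.15 K
D = 7.4309e-04 * exp(-173e3 / (8.314 * 674.15)) = 2.92505e-17 m^2/s
Step 2: L = 2*sqrt(D*t)
t = 43 h = 154800 s
L = 2*sqrt(2.92505e-17 * 154800) = 4.256e-06 m


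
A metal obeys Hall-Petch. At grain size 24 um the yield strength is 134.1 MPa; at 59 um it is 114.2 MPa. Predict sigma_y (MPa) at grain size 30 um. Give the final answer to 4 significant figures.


sigma_y = sigma0 + k / sqrt(d)
1/sqrt(d1) = 1/sqrt(2.4e-05) = 204.124;  1/sqrt(d2) = 130.189
k = (sigma1 - sigma2) / (1/sqrt(d1) - 1/sqrt(d2)) = (134.1 - 114.2) / (204.124 - 130.189) = 0.269154 MPa*m^0.5
sigma0 = sigma1 - k/sqrt(d1) = 134.1 - 0.269154*204.124 = 79.1591 MPa
sigma_y(d3) = 79.1591 + 0.269154 / sqrt(3e-05) = 128.3 MPa


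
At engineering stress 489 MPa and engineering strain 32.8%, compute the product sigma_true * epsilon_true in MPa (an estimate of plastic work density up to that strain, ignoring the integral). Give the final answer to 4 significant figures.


sigma_true = sigma_eng * (1 + epsilon_eng)
sigma_true = 489 * (1 + 0.328) = 649.392 MPa
epsilon_true = ln(1 + epsilon_eng)
epsilon_true = ln(1 + 0.328) = 0.283674
sigma_true * epsilon_true = 649.392 * 0.283674 = 184.2 MPa


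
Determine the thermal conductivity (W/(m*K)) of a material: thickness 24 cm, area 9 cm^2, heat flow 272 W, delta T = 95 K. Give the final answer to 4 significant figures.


k = Q*L / (A*dT)
L = 0.24 m, A = 9e-04 m^2
k = 272 * 0.24 / (9e-04 * 95)
k = 763.5 W/(m*K)


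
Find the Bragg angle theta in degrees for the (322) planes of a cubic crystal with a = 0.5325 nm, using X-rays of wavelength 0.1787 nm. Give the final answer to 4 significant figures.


d = a / sqrt(h^2+k^2+l^2)
d = 0.5325 / sqrt(17) = 0.12915 nm
lambda = 2*d*sin(theta)  =>  sin(theta) = lambda / (2*d)
sin(theta) = 0.1787 / (2 * 0.12915) = 0.69183
theta = 43.78 deg


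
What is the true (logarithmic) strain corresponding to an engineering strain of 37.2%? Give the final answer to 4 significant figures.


epsilon_true = ln(1 + epsilon_eng)
epsilon_true = ln(1 + 0.372)
epsilon_true = 0.3163


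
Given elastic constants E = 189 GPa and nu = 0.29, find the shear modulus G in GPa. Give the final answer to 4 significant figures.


G = E / (2*(1+nu))
G = 189 / (2*(1+0.29))
G = 73.26 GPa


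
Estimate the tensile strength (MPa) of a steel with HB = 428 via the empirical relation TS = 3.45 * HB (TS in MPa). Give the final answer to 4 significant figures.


TS (MPa) = 3.45 * HB
TS = 3.45 * 428
TS = 1477 MPa


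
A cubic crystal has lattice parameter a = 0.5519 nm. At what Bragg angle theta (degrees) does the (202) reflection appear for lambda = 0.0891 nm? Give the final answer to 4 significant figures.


d = a / sqrt(h^2+k^2+l^2)
d = 0.5519 / sqrt(8) = 0.195126 nm
lambda = 2*d*sin(theta)  =>  sin(theta) = lambda / (2*d)
sin(theta) = 0.0891 / (2 * 0.195126) = 0.228314
theta = 13.2 deg
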